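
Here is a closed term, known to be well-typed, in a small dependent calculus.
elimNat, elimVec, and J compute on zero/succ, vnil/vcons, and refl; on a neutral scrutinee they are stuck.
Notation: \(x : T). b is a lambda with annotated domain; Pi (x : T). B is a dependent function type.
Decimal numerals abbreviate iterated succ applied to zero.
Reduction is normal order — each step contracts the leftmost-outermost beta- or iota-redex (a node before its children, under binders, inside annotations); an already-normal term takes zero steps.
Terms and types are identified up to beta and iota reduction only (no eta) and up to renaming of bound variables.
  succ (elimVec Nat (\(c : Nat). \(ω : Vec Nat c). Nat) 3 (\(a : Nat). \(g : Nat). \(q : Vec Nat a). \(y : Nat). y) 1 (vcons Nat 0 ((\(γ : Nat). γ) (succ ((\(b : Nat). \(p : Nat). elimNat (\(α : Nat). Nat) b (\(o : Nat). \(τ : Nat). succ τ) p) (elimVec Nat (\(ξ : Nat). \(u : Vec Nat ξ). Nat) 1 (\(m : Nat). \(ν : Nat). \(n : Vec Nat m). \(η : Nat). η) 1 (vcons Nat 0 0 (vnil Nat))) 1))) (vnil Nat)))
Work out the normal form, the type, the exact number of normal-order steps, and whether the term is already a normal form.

reduced normal form:
  4
inferred type:
  Nat
normal-order step count: 6
already normal: no
first contracted redex: an elimVec iota-redex


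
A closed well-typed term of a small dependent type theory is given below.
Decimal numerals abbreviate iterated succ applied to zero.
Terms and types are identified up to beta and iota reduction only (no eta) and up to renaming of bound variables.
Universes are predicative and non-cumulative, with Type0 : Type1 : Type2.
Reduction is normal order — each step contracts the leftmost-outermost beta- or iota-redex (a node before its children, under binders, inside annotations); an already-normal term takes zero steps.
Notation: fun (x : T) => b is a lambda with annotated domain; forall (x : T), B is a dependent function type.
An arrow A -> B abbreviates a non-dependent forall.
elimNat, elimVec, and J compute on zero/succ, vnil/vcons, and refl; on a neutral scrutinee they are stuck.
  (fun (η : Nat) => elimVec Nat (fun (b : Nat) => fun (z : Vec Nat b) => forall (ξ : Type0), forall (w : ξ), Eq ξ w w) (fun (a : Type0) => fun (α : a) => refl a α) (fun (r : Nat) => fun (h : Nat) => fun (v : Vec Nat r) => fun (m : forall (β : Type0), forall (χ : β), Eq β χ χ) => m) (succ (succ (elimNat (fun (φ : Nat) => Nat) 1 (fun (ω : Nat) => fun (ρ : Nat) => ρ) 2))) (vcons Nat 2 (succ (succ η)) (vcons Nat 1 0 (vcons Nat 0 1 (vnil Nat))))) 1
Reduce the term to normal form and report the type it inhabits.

resulting normal form:
  fun (η : Type0) => fun (b : η) => refl η b
inferred type:
  forall (η : Type0), forall (b : η), Eq η b b


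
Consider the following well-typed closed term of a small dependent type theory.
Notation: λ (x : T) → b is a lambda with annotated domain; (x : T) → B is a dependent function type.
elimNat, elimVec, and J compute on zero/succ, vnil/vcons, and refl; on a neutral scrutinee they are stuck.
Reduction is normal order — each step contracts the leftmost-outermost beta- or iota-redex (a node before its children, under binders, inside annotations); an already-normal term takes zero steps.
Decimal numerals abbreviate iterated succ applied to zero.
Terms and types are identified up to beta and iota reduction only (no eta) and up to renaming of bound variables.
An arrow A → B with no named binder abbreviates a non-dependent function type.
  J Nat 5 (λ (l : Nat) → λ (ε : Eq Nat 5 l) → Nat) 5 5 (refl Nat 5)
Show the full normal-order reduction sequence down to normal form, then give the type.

normal-order reduction:
  J Nat 5 (λ (l : Nat) → λ (ε : Eq Nat 5 l) → Nat) 5 5 (refl Nat 5)
  ~> 5
the term's type:
  Nat


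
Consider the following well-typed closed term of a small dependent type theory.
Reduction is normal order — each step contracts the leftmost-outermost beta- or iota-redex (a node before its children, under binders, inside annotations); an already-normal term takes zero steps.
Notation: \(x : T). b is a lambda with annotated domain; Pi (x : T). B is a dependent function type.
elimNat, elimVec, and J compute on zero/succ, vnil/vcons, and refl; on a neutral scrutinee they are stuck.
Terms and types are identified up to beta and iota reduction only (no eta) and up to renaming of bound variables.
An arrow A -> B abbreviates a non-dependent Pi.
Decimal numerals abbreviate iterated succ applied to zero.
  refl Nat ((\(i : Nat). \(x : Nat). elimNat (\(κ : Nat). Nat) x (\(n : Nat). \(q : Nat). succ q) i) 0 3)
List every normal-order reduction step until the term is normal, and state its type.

normal-order reduction:
  refl Nat ((\(i : Nat). \(x : Nat). elimNat (\(κ : Nat). Nat) x (\(n : Nat). \(q : Nat). succ q) i) 0 3)
  ~> refl Nat ((\(i : Nat). elimNat (\(x : Nat). Nat) i (\(κ : Nat). \(n : Nat). succ n) 0) 3)
  ~> refl Nat (elimNat (\(i : Nat). Nat) 3 (\(x : Nat). \(κ : Nat). succ κ) 0)
  ~> refl Nat 3
type:
  Eq Nat 3 3


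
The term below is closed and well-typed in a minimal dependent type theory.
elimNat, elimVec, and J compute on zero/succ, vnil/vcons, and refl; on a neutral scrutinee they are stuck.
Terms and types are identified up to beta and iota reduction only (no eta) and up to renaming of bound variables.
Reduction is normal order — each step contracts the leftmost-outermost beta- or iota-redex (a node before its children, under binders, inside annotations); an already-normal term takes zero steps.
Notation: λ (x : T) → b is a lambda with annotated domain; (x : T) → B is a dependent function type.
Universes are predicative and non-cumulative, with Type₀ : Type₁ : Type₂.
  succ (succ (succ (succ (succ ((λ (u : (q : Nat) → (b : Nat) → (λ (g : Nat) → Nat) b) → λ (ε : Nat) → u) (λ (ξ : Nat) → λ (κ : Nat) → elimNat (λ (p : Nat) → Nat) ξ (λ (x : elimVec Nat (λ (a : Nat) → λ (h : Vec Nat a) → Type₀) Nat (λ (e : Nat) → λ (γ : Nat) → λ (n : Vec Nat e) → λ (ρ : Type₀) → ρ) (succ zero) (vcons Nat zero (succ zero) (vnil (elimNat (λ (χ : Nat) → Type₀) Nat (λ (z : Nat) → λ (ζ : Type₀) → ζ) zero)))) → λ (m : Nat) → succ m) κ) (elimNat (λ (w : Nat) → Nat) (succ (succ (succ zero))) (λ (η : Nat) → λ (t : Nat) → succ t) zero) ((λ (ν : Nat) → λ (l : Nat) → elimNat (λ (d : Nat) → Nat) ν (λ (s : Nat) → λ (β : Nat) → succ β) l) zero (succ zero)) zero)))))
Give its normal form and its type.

normal form:
  succ (succ (succ (succ (succ (succ zero)))))
inferred type:
  Nat
observation: 11 normal-order steps separate the term from its normal form.


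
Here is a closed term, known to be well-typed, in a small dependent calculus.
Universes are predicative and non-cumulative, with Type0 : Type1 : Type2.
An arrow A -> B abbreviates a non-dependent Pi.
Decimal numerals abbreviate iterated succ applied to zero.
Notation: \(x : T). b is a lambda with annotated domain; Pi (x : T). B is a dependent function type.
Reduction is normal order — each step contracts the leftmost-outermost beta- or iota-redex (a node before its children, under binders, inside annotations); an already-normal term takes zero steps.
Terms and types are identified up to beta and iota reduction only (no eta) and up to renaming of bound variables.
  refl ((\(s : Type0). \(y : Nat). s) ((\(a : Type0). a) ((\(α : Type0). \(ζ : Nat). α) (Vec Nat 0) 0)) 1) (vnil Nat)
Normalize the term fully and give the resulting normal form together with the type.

normal form:
  refl (Vec Nat 0) (vnil Nat)
inferred type:
  Eq (Vec Nat 0) (vnil Nat) (vnil Nat)


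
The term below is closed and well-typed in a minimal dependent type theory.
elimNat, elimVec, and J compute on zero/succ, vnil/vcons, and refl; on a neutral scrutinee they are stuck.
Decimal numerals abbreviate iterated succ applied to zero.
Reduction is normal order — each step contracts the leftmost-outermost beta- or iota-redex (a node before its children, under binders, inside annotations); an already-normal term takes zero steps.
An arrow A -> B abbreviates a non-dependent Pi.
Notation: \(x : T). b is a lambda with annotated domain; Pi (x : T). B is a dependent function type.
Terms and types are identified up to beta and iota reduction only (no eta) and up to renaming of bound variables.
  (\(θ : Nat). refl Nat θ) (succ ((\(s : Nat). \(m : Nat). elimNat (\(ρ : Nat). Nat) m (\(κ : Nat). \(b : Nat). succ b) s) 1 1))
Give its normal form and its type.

normal form:
  refl Nat 3
type:
  Eq Nat 3 3
observation: 7 normal-order steps normalize the term, beginning with a beta-redex.


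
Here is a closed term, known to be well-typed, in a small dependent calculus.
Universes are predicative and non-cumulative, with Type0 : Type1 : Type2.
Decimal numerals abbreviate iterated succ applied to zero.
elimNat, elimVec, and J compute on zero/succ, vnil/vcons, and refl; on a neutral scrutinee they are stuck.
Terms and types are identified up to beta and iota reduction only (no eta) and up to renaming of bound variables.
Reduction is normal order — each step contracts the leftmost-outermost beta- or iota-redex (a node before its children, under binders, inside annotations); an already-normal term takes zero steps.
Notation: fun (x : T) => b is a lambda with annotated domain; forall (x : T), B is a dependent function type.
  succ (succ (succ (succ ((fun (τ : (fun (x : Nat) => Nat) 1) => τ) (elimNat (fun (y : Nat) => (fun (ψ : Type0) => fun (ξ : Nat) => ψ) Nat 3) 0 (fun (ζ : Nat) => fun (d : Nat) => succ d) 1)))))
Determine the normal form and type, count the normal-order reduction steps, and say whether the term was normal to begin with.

resulting normal form:
  5
inferred type:
  Nat
reduction steps (normal order): 5
started in normal form: no
first redex: a beta-redex


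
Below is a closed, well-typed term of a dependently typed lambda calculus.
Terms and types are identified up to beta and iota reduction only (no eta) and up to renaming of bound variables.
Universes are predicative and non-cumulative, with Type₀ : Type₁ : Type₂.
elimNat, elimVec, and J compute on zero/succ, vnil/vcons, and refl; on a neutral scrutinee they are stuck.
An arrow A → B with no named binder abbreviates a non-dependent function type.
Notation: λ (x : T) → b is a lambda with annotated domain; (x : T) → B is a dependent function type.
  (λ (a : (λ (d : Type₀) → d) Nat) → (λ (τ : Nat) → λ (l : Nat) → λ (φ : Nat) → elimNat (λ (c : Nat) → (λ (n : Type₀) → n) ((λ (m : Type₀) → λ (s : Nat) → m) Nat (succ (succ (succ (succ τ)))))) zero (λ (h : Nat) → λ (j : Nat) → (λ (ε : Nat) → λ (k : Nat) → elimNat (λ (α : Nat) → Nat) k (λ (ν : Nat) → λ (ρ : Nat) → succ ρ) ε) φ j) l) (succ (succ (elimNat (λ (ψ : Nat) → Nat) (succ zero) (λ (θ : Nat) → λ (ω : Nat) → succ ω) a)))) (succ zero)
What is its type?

inferred type:
  Nat → Nat → Nat


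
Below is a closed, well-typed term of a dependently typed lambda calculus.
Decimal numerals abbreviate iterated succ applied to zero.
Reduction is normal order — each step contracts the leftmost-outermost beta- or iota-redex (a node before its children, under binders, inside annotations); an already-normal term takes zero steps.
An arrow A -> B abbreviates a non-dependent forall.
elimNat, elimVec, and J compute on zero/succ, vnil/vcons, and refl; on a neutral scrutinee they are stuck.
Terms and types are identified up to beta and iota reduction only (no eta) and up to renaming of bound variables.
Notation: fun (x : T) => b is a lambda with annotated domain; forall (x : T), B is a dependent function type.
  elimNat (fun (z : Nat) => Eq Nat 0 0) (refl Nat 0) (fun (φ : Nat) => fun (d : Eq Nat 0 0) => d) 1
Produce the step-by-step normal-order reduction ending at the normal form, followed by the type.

reduction (normal order):
  elimNat (fun (z : Nat) => Eq Nat 0 0) (refl Nat 0) (fun (φ : Nat) => fun (d : Eq Nat 0 0) => d) 1
  ~> (fun (z : Nat) => fun (φ : Eq Nat 0 0) => φ) 0 (elimNat (fun (d : Nat) => Eq Nat 0 0) (refl Nat 0) (fun (l : Nat) => fun (ν : Eq Nat 0 0) => ν) 0)
  ~> (fun (z : Eq Nat 0 0) => z) (elimNat (fun (φ : Nat) => Eq Nat 0 0) (refl Nat 0) (fun (d : Nat) => fun (l : Eq Nat 0 0) => l) 0)
  ~> elimNat (fun (z : Nat) => Eq Nat 0 0) (refl Nat 0) (fun (φ : Nat) => fun (d : Eq Nat 0 0) => d) 0
  ~> refl Nat 0
the term's type:
  Eq Nat 0 0


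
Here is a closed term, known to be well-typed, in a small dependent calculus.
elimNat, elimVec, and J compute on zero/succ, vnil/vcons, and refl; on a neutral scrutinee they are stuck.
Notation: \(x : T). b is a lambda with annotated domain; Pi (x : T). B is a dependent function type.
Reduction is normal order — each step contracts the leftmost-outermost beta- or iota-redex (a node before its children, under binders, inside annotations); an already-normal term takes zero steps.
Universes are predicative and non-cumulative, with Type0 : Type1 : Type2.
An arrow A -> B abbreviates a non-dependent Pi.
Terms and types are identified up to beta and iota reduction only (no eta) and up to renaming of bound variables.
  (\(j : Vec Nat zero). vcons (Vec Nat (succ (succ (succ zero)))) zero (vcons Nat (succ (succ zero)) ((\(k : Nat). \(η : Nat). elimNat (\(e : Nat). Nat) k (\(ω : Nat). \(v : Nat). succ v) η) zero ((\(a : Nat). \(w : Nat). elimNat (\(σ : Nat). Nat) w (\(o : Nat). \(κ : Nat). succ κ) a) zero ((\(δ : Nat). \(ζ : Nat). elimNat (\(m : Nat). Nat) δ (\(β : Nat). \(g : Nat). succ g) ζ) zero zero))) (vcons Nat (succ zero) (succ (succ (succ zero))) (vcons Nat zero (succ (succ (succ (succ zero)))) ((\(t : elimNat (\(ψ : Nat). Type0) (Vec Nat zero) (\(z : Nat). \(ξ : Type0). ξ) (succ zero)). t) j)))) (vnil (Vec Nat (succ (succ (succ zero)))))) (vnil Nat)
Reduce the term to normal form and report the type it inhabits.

normal form:
  vcons (Vec Nat (succ (succ (succ zero)))) zero (vcons Nat (succ (succ zero)) zero (vcons Nat (succ zero) (succ (succ (succ zero))) (vcons Nat zero (succ (succ (succ (succ zero)))) (vnil Nat)))) (vnil (Vec Nat (succ (succ (succ zero)))))
the term's type:
  Vec (Vec Nat (succ (succ (succ zero)))) (succ zero)


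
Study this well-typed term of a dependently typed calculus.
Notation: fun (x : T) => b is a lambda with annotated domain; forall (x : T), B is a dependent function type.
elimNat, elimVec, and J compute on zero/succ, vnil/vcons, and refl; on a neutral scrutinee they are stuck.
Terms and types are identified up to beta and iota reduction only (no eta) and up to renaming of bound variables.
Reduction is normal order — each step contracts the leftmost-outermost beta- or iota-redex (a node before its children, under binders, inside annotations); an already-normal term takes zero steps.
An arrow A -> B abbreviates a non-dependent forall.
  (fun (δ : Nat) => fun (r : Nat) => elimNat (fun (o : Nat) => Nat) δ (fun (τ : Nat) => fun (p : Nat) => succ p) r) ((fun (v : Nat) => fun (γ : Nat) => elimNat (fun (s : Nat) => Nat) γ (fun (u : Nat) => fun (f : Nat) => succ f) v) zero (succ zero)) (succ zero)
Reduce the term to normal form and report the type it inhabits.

normal form:
  succ (succ zero)
the term's type:
  Nat


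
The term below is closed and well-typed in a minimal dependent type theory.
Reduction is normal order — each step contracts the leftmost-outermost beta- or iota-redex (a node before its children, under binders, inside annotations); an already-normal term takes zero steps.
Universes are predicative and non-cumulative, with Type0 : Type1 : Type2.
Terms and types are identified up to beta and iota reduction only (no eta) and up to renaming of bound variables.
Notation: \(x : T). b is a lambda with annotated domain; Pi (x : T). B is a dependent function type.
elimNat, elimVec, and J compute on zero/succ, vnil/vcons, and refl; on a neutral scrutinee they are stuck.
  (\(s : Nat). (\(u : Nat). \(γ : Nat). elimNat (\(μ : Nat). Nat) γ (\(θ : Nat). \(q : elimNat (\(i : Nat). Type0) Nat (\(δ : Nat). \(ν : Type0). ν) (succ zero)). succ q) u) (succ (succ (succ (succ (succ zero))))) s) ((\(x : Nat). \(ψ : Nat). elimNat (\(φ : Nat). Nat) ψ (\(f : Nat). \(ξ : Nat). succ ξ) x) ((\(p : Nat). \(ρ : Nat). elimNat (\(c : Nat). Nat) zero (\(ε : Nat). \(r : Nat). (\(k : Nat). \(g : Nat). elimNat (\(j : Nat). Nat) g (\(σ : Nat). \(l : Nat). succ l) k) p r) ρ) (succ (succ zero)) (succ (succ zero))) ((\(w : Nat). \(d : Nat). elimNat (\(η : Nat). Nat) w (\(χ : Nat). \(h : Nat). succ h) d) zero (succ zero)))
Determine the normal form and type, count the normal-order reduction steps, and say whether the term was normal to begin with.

resulting normal form:
  succ (succ (succ (succ (succ (succ (succ (succ (succ (succ zero)))))))))
the term's type:
  Nat
steps to reach normal form (normal order): 67
already normal: no
first redex: a beta-redex


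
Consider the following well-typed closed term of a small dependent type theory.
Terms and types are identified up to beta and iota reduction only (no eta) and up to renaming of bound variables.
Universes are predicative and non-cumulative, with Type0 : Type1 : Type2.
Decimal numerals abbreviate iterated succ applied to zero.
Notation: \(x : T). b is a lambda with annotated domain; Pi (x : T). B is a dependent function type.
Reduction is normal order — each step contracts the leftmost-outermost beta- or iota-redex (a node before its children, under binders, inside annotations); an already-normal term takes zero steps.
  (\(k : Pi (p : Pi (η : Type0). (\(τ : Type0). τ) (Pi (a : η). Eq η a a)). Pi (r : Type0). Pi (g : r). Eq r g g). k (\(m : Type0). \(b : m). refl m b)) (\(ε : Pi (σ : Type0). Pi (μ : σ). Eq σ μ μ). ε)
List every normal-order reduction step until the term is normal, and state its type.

normal-order reduction sequence:
  (\(k : Pi (p : Pi (η : Type0). (\(τ : Type0). τ) (Pi (a : η). Eq η a a)). Pi (r : Type0). Pi (g : r). Eq r g g). k (\(m : Type0). \(b : m). refl m b)) (\(ε : Pi (σ : Type0). Pi (μ : σ). Eq σ μ μ). ε)
  ~> (\(k : Pi (p : Type0). Pi (η : p). Eq p η η). k) (\(τ : Type0). \(a : τ). refl τ a)
  ~> \(k : Type0). \(p : k). refl k p
type:
  Pi (k : Type0). Pi (p : k). Eq k p p


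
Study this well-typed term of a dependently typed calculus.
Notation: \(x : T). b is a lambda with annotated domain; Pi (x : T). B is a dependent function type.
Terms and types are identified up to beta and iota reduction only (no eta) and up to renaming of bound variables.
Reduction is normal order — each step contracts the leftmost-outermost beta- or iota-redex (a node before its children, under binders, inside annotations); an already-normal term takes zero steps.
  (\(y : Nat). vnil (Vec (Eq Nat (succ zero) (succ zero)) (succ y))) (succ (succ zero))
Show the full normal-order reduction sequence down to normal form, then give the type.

reduction (normal order):
  (\(y : Nat). vnil (Vec (Eq Nat (succ zero) (succ zero)) (succ y))) (succ (succ zero))
  ~> vnil (Vec (Eq Nat (succ zero) (succ zero)) (succ (succ (succ zero))))
the term's type:
  Vec (Vec (Eq Nat (succ zero) (succ zero)) (succ (succ (succ zero)))) zero


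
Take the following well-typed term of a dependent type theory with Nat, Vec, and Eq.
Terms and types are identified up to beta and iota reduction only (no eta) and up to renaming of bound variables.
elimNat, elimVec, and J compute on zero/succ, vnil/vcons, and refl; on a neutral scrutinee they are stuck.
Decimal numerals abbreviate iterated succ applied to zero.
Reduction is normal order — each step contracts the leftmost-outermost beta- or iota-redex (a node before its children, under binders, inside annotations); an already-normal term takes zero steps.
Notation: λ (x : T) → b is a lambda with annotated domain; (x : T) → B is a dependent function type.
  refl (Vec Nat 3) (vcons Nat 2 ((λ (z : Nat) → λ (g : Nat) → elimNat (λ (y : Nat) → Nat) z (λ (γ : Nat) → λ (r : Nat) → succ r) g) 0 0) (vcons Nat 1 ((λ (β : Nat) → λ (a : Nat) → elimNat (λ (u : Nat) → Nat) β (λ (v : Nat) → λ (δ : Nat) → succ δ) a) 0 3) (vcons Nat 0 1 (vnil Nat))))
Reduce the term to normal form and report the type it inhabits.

normal form:
  refl (Vec Nat 3) (vcons Nat 2 0 (vcons Nat 1 3 (vcons Nat 0 1 (vnil Nat))))
type:
  Eq (Vec Nat 3) (vcons Nat 2 0 (vcons Nat 1 3 (vcons Nat 0 1 (vnil Nat)))) (vcons Nat 2 0 (vcons Nat 1 3 (vcons Nat 0 1 (vnil Nat))))
observation: normalization takes exactly 15 steps under the normal-order strategy.


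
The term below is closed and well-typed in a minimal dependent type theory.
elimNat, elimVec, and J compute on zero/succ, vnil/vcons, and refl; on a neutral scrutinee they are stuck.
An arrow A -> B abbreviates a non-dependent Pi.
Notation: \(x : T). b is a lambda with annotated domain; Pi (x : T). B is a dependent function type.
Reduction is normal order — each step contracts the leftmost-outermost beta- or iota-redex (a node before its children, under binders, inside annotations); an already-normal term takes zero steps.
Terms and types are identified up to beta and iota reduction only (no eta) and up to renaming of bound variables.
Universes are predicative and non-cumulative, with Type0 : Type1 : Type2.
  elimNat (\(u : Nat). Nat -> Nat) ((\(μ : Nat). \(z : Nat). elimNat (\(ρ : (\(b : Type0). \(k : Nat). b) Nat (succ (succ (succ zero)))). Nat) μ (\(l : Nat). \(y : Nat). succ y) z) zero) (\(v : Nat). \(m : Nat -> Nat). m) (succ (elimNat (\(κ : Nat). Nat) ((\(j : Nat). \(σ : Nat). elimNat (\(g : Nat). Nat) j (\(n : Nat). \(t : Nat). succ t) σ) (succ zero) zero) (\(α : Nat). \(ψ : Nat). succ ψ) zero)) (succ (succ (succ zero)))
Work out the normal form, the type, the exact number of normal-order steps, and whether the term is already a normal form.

resulting normal form:
  succ (succ (succ zero))
the term's type:
  Nat
reduction steps (normal order): 25
already normal: no
first redex: an elimNat iota-redex


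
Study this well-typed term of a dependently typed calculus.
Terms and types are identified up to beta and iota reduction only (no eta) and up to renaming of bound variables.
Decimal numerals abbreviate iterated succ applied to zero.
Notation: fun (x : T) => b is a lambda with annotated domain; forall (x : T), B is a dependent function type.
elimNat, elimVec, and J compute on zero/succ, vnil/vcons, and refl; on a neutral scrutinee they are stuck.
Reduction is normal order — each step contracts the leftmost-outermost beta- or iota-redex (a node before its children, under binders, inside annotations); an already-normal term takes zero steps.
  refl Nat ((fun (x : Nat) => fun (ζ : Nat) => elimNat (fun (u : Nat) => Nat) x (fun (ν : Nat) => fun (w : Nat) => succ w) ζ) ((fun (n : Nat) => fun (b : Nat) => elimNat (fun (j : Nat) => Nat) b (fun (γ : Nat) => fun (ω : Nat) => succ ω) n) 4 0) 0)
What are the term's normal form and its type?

normal form:
  refl Nat 4
the term's type:
  Eq Nat 4 4
observation: contracting a beta-redex first, the term normalizes in 18 steps.


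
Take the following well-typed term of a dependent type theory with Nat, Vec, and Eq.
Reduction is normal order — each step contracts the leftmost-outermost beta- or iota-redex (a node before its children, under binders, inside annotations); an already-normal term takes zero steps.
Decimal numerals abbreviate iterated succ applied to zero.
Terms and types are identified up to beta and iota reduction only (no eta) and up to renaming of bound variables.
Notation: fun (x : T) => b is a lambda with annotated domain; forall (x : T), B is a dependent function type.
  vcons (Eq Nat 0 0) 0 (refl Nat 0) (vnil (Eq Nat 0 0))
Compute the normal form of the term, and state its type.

reduced normal form:
  vcons (Eq Nat 0 0) 0 (refl Nat 0) (vnil (Eq Nat 0 0))
inferred type:
  Vec (Eq Nat 0 0) 1
observation: the term is already in normal form.


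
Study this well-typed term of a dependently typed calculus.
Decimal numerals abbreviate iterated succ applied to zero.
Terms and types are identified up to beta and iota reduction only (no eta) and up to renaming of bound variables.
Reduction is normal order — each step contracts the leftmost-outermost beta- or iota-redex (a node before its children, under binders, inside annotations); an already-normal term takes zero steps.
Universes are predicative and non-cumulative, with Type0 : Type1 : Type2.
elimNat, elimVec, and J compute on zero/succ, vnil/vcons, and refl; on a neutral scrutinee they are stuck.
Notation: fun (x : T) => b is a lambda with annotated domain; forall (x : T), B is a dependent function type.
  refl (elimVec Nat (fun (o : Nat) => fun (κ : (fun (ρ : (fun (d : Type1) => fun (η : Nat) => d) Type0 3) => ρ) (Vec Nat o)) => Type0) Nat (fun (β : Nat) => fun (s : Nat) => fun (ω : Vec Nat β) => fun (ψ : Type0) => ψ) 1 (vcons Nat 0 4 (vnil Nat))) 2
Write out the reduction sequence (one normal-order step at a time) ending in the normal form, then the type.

normal-order reduction:
  refl (elimVec Nat (fun (o : Nat) => fun (κ : (fun (ρ : (fun (d : Type1) => fun (η : Nat) => d) Type0 3) => ρ) (Vec Nat o)) => Type0) Nat (fun (β : Nat) => fun (s : Nat) => fun (ω : Vec Nat β) => fun (ψ : Type0) => ψ) 1 (vcons Nat 0 4 (vnil Nat))) 2
  ~> refl ((fun (o : Nat) => fun (κ : Nat) => fun (ρ : Vec Nat o) => fun (d : Type0) => d) 0 4 (vnil Nat) (elimVec Nat (fun (η : Nat) => fun (β : (fun (s : (fun (ω : Type1) => fun (ψ : Nat) => ω) Type0 3) => s) (Vec Nat η)) => Type0) Nat (fun (c : Nat) => fun (τ : Nat) => fun (θ : Vec Nat c) => fun (b : Type0) => b) 0 (vnil Nat))) 2
  ~> refl ((fun (o : Nat) => fun (κ : Vec Nat 0) => fun (ρ : Type0) => ρ) 4 (vnil Nat) (elimVec Nat (fun (d : Nat) => fun (η : (fun (β : (fun (s : Type1) => fun (ω : Nat) => s) Type0 3) => β) (Vec Nat d)) => Type0) Nat (fun (ψ : Nat) => fun (c : Nat) => fun (τ : Vec Nat ψ) => fun (θ : Type0) => θ) 0 (vnil Nat))) 2
  ~> refl ((fun (o : Vec Nat 0) => fun (κ : Type0) => κ) (vnil Nat) (elimVec Nat (fun (ρ : Nat) => fun (d : (fun (η : (fun (β : Type1) => fun (s : Nat) => β) Type0 3) => η) (Vec Nat ρ)) => Type0) Nat (fun (ω : Nat) => fun (ψ : Nat) => fun (c : Vec Nat ω) => fun (τ : Type0) => τ) 0 (vnil Nat))) 2
  ~> refl ((fun (o : Type0) => o) (elimVec Nat (fun (κ : Nat) => fun (ρ : (fun (d : (fun (η : Type1) => fun (β : Nat) => η) Type0 3) => d) (Vec Nat κ)) => Type0) Nat (fun (s : Nat) => fun (ω : Nat) => fun (ψ : Vec Nat s) => fun (c : Type0) => c) 0 (vnil Nat))) 2
  ~> refl (elimVec Nat (fun (o : Nat) => fun (κ : (fun (ρ : (fun (d : Type1) => fun (η : Nat) => d) Type0 3) => ρ) (Vec Nat o)) => Type0) Nat (fun (β : Nat) => fun (s : Nat) => fun (ω : Vec Nat β) => fun (ψ : Type0) => ψ) 0 (vnil Nat)) 2
  ~> refl Nat 2
inferred type:
  Eq Nat 2 2


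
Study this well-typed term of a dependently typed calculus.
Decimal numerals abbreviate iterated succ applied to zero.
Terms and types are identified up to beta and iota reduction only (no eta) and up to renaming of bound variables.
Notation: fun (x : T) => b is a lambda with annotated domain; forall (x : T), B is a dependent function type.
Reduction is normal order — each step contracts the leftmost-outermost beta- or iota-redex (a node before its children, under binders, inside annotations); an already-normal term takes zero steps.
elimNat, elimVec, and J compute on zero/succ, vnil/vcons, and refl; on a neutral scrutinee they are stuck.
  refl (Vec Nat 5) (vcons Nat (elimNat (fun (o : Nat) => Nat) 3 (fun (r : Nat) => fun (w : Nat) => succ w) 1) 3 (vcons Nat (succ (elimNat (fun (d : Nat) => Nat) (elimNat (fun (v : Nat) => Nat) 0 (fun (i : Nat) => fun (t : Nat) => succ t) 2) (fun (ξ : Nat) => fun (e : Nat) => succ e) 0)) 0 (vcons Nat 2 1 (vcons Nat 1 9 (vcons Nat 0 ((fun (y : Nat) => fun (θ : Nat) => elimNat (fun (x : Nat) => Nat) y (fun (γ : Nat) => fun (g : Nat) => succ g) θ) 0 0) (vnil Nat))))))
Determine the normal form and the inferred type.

reduced normal form:
  refl (Vec Nat 5) (vcons Nat 4 3 (vcons Nat 3 0 (vcons Nat 2 1 (vcons Nat 1 9 (vcons Nat 0 0 (vnil Nat))))))
the term's type:
  Eq (Vec Nat 5) (vcons Nat 4 3 (vcons Nat 3 0 (vcons Nat 2 1 (vcons Nat 1 9 (vcons Nat 0 0 (vnil Nat)))))) (vcons Nat 4 3 (vcons Nat 3 0 (vcons Nat 2 1 (vcons Nat 1 9 (vcons Nat 0 0 (vnil Nat))))))


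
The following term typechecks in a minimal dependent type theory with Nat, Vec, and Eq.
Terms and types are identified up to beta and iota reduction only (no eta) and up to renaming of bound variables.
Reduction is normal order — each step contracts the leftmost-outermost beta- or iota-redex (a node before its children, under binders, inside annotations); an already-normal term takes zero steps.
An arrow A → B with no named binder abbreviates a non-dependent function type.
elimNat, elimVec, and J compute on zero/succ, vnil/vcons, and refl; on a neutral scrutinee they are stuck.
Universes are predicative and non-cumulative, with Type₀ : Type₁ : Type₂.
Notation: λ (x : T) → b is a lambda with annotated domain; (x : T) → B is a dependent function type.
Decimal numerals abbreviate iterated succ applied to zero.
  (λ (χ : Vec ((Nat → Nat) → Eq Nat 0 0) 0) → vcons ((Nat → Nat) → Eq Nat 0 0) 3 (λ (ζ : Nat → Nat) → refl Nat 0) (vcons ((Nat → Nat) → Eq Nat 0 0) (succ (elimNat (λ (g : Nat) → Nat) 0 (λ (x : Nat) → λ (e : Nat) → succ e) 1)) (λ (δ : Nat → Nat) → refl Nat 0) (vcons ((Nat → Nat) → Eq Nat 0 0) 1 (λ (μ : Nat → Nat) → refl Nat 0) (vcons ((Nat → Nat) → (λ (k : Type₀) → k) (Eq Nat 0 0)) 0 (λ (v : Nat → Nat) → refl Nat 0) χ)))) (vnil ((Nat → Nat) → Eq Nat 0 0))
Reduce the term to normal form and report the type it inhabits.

reduced normal form:
  vcons ((Nat → Nat) → Eq Nat 0 0) 3 (λ (χ : Nat → Nat) → refl Nat 0) (vcons ((Nat → Nat) → Eq Nat 0 0) 2 (λ (ζ : Nat → Nat) → refl Nat 0) (vcons ((Nat → Nat) → Eq Nat 0 0) 1 (λ (g : Nat → Nat) → refl Nat 0) (vcons ((Nat → Nat) → Eq Nat 0 0) 0 (λ (x : Nat → Nat) → refl Nat 0) (vnil ((Nat → Nat) → Eq Nat 0 0)))))
inferred type:
  Vec ((Nat → Nat) → Eq Nat 0 0) 4
observation: 6 normal-order steps separate the term from its normal form.


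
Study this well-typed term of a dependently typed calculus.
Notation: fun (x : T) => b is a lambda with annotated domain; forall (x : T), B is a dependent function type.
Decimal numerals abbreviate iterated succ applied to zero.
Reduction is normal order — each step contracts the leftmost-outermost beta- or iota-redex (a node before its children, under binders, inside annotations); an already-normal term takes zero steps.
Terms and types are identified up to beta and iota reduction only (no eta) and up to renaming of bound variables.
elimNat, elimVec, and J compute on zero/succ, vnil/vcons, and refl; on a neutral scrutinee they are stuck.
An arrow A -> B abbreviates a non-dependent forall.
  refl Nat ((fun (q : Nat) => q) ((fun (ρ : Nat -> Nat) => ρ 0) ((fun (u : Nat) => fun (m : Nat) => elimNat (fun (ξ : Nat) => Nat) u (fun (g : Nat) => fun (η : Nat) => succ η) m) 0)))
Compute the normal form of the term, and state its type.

resulting normal form:
  refl Nat 0
the term's type:
  Eq Nat 0 0


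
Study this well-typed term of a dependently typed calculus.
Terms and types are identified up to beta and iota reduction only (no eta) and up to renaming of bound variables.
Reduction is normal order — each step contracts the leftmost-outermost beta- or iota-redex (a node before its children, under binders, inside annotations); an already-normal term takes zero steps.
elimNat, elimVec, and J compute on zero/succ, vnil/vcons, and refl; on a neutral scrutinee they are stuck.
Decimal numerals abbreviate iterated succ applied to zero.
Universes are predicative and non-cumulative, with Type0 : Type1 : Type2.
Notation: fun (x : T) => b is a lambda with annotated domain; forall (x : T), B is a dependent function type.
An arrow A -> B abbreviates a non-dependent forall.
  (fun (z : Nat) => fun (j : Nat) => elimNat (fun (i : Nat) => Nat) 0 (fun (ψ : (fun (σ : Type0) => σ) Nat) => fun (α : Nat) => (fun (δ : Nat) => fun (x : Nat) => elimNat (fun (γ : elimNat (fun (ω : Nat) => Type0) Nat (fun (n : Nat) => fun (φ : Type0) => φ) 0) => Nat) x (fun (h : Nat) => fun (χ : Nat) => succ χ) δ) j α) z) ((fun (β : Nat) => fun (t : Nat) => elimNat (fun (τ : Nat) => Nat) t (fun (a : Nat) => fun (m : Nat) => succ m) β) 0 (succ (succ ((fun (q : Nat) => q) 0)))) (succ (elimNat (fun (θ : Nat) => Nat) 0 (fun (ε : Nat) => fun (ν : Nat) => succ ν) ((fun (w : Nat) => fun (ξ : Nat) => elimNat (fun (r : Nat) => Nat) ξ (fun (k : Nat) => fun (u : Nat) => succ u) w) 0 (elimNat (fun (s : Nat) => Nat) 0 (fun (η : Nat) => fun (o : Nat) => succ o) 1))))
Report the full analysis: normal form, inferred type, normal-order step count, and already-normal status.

reduced normal form:
  4
type:
  Nat
normal-order step count: 35
term was already normal: no
first redex: a beta-redex


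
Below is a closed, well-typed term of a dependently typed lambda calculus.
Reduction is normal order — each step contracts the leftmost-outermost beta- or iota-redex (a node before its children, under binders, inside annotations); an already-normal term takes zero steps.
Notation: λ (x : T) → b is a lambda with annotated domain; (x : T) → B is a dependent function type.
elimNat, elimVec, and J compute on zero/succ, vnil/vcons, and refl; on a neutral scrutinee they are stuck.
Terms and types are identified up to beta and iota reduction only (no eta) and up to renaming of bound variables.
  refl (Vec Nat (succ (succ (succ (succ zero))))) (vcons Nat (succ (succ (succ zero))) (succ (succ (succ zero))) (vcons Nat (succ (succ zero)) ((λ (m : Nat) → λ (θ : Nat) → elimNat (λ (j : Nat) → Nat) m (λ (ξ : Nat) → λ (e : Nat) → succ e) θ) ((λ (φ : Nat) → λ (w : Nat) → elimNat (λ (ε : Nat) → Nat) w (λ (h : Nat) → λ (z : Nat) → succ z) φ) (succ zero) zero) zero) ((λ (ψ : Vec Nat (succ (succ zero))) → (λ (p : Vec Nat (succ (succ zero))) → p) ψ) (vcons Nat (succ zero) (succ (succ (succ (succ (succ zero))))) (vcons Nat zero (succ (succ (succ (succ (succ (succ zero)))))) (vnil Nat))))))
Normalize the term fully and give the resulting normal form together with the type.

normal form:
  refl (Vec Nat (succ (succ (succ (succ zero))))) (vcons Nat (succ (succ (succ zero))) (succ (succ (succ zero))) (vcons Nat (succ (succ zero)) (succ zero) (vcons Nat (succ zero) (succ (succ (succ (succ (succ zero))))) (vcons Nat zero (succ (succ (succ (succ (succ (succ zero)))))) (vnil Nat)))))
the term's type:
  Eq (Vec Nat (succ (succ (succ (succ zero))))) (vcons Nat (succ (succ (succ zero))) (succ (succ (succ zero))) (vcons Nat (succ (succ zero)) (succ zero) (vcons Nat (succ zero) (succ (succ (succ (succ (succ zero))))) (vcons Nat zero (succ (succ (succ (succ (succ (succ zero)))))) (vnil Nat))))) (vcons Nat (succ (succ (succ zero))) (succ (succ (succ zero))) (vcons Nat (succ (succ zero)) (succ zero) (vcons Nat (succ zero) (succ (succ (succ (succ (succ zero))))) (vcons Nat zero (succ (succ (succ (succ (succ (succ zero)))))) (vnil Nat)))))


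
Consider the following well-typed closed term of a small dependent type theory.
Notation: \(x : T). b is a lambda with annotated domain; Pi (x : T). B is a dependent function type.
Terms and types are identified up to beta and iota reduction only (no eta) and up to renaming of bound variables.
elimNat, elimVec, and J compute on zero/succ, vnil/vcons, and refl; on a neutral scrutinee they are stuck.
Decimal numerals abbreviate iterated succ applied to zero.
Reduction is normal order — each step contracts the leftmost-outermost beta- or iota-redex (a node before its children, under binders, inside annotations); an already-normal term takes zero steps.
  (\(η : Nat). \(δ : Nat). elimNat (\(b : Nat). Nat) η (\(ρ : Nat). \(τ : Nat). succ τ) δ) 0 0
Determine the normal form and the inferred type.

normal form:
  0
the term's type:
  Nat


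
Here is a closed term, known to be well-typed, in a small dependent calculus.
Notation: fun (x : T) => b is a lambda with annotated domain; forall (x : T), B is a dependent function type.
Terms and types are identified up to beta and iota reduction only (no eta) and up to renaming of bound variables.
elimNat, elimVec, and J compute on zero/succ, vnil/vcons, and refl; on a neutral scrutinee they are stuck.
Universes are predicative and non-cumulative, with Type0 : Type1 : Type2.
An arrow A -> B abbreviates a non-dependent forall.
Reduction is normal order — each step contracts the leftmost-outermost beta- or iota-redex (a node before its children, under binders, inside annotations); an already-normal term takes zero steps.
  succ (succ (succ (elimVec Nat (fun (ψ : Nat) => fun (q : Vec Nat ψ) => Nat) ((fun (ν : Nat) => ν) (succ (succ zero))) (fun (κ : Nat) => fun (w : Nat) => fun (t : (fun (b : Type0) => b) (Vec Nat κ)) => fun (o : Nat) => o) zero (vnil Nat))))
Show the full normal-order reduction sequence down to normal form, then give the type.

reduction (normal order):
  succ (succ (succ (elimVec Nat (fun (ψ : Nat) => fun (q : Vec Nat ψ) => Nat) ((fun (ν : Nat) => ν) (succ (succ zero))) (fun (κ : Nat) => fun (w : Nat) => fun (t : (fun (b : Type0) => b) (Vec Nat κ)) => fun (o : Nat) => o) zero (vnil Nat))))
  ~> succ (succ (succ ((fun (ψ : Nat) => ψ) (succ (succ zero)))))
  ~> succ (succ (succ (succ (succ zero))))
inferred type:
  Nat


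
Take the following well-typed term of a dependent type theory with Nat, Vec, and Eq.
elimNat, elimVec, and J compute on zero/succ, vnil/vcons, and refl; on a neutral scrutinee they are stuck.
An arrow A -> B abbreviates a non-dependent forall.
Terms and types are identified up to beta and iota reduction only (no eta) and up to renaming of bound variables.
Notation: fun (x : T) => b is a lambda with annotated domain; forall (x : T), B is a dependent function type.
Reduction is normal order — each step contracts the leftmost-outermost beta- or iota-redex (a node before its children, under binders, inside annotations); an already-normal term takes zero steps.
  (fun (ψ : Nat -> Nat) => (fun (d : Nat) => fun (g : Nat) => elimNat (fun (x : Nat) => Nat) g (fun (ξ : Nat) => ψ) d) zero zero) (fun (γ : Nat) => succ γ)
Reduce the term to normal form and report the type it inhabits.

reduced normal form:
  zero
the term's type:
  Nat


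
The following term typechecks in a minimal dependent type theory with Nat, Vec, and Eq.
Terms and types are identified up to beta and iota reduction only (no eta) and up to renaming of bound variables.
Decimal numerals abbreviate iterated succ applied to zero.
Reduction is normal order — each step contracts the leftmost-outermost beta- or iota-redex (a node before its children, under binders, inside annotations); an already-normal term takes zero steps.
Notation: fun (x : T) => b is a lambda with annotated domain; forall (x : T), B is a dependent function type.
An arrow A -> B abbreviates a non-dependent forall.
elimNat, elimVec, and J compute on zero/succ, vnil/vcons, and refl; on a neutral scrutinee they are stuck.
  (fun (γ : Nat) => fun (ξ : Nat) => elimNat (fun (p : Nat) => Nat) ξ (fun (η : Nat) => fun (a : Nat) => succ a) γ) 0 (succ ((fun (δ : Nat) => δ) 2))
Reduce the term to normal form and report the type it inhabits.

resulting normal form:
  3
type:
  Nat
observation: the leftmost-outermost redex is a beta-redex, and normalization takes 4 steps.


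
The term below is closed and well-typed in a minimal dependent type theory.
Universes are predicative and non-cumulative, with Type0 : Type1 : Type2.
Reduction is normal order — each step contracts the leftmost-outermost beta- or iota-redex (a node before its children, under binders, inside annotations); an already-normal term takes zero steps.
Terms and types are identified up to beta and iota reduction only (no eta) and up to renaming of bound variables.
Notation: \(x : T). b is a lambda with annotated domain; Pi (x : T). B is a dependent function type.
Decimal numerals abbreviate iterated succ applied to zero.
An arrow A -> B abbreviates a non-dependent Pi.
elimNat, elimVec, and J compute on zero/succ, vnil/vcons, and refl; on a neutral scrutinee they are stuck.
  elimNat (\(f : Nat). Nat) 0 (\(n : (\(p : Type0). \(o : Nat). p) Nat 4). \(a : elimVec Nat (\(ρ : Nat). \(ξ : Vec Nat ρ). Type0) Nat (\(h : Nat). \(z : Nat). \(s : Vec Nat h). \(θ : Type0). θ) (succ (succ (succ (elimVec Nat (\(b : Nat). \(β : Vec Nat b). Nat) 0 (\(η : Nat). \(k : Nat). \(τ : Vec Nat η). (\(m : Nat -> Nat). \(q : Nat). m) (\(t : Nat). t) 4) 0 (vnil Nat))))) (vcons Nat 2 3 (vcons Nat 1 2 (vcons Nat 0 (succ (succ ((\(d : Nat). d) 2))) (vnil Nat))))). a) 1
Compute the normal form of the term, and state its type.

reduced normal form:
  0
type:
  Nat
observation: 4 normal-order steps normalize the term, beginning with an elimNat iota-redex.
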